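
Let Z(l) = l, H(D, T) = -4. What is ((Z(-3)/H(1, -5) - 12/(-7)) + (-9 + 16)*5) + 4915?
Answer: 138669/28 ≈ 4952.5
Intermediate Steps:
((Z(-3)/H(1, -5) - 12/(-7)) + (-9 + 16)*5) + 4915 = ((-3/(-4) - 12/(-7)) + (-9 + 16)*5) + 4915 = ((-3*(-1/4) - 12*(-1/7)) + 7*5) + 4915 = ((3/4 + 12/7) + 35) + 4915 = (69/28 + 35) + 4915 = 1049/28 + 4915 = 138669/28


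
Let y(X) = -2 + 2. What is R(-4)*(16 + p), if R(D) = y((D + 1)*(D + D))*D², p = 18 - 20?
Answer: 0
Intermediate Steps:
p = -2
y(X) = 0
R(D) = 0 (R(D) = 0*D² = 0)
R(-4)*(16 + p) = 0*(16 - 2) = 0*14 = 0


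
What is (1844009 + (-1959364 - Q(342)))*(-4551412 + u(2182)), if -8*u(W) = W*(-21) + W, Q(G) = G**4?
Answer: 62191840521662007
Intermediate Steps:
u(W) = 5*W/2 (u(W) = -(W*(-21) + W)/8 = -(-21*W + W)/8 = -(-5)*W/2 = 5*W/2)
(1844009 + (-1959364 - Q(342)))*(-4551412 + u(2182)) = (1844009 + (-1959364 - 1*342**4))*(-4551412 + (5/2)*2182) = (1844009 + (-1959364 - 1*13680577296))*(-4551412 + 5455) = (1844009 + (-1959364 - 13680577296))*(-4545957) = (1844009 - 13682536660)*(-4545957) = -13680692651*(-4545957) = 62191840521662007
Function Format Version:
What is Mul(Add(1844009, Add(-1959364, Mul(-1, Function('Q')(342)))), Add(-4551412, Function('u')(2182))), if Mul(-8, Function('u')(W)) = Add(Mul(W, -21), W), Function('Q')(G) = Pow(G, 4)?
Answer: 62191840521662007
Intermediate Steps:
Function('u')(W) = Mul(Rational(5, 2), W) (Function('u')(W) = Mul(Rational(-1, 8), Add(Mul(W, -21), W)) = Mul(Rational(-1, 8), Add(Mul(-21, W), W)) = Mul(Rational(-1, 8), Mul(-20, W)) = Mul(Rational(5, 2), W))
Mul(Add(1844009, Add(-1959364, Mul(-1, Function('Q')(342)))), Add(-4551412, Function('u')(2182))) = Mul(Add(1844009, Add(-1959364, Mul(-1, Pow(342, 4)))), Add(-4551412, Mul(Rational(5, 2), 2182))) = Mul(Add(1844009, Add(-1959364, Mul(-1, 13680577296))), Add(-4551412, 5455)) = Mul(Add(1844009, Add(-1959364, -13680577296)), -4545957) = Mul(Add(1844009, -13682536660), -4545957) = Mul(-13680692651, -4545957) = 62191840521662007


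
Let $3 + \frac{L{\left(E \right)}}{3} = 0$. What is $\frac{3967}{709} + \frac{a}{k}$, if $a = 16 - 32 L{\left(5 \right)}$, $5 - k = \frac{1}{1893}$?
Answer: $\frac{55694167}{838747} \approx 66.402$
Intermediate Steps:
$L{\left(E \right)} = -9$ ($L{\left(E \right)} = -9 + 3 \cdot 0 = -9 + 0 = -9$)
$k = \frac{9464}{1893}$ ($k = 5 - \frac{1}{1893} = \frac{9464}{1893} \approx 4.9995$)
$a = 304$ ($a = 16 - -288 = 16 + 288 = 304$)
$\frac{3967}{709} + \frac{a}{k} = \frac{3967}{709} + \frac{304}{\frac{9464}{1893}} = 3967 \cdot \frac{1}{709} + 304 \cdot \frac{1893}{9464} = \frac{3967}{709} + \frac{71934}{1183} = \frac{55694167}{838747}$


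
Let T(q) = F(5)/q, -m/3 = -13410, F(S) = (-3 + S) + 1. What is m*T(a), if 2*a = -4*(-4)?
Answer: 60345/4 ≈ 15086.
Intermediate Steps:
F(S) = -2 + S
m = 40230 (m = -3*(-13410) = 40230)
a = 8 (a = (-4*(-4))/2 = (½)*16 = 8)
T(q) = 3/q (T(q) = (-2 + 5)/q = 3/q)
m*T(a) = 40230*(3/8) = 60345/4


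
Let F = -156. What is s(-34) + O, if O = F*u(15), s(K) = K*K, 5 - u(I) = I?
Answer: 2716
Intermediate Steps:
u(I) = 5 - I
s(K) = K²
O = 1560 (O = -156*(5 - 1*15) = -156*(5 - 15) = -156*(-10) = 1560)
s(-34) + O = (-34)² + 1560 = 1156 + 1560 = 2716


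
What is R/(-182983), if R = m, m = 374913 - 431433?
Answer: 56520/182983 ≈ 0.30888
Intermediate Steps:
m = -56520
R = -56520
R/(-182983) = -56520/(-182983) = -56520*(-1/182983) = 56520/182983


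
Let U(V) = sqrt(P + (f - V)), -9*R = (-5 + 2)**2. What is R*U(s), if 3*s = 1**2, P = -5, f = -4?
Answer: -2*I*sqrt(21)/3 ≈ -3.055*I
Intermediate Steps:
s = 1/3 (s = (1/3)*1**2 = (1/3)*1 = 1/3 ≈ 0.33333)
R = -1 (R = -(-5 + 2)**2/9 = -1/9*(-3)**2 = -1/9*9 = -1)
U(V) = sqrt(-9 - V) (U(V) = sqrt(-5 + (-4 - V)) = sqrt(-9 - V))
R*U(s) = -sqrt(-9 - 1*1/3) = -sqrt(-9 - 1/3) = -sqrt(-28/3) = -2*I*sqrt(21)/3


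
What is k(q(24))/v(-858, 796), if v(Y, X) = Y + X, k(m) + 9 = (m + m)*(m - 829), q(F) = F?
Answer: 38649/62 ≈ 623.37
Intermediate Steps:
k(m) = -9 + 2*m*(-829 + m) (k(m) = -9 + (m + m)*(m - 829) = -9 + (2*m)*(-829 + m) = -9 + 2*m*(-829 + m))
v(Y, X) = X + Y
k(q(24))/v(-858, 796) = (-9 - 1658*24 + 2*24²)/(796 - 858) = (-9 - 39792 + 2*576)/(-62) = (-9 - 39792 + 1152)*(-1/62) = -38649*(-1/62) = 38649/62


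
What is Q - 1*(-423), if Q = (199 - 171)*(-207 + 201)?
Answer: 255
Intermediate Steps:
Q = -168 (Q = 28*(-6) = -168)
Q - 1*(-423) = -168 - 1*(-423) = -168 + 423 = 255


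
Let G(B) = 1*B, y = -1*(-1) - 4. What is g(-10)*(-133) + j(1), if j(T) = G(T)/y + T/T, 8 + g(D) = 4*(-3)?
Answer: 7982/3 ≈ 2660.7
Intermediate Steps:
y = -3 (y = 1 - 4 = -3)
G(B) = B
g(D) = -20 (g(D) = -8 + 4*(-3) = -8 - 12 = -20)
j(T) = 1 - T/3 (j(T) = T/(-3) + T/T = T*(-⅓) + 1 = -T/3 + 1 = 1 - T/3)
g(-10)*(-133) + j(1) = -20*(-133) + (1 - ⅓*1) = 2660 + (1 - ⅓) = 2660 + ⅔ = 7982/3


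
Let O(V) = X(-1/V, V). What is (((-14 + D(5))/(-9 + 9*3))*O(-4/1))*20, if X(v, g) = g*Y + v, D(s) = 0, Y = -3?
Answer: -1715/9 ≈ -190.56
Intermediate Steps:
X(v, g) = v - 3*g (X(v, g) = g*(-3) + v = -3*g + v = v - 3*g)
O(V) = -1/V - 3*V
(((-14 + D(5))/(-9 + 9*3))*O(-4/1))*20 = (((-14 + 0)/(-9 + 9*3))*(-1/((-4/1)) - (-12)/1))*20 = ((-14/(-9 + 27))*(-1/((-4*1)) - (-12)))*20 = ((-14/18)*(-1/(-4) - 3*(-4)))*20 = ((-14*1/18)*(-1*(-1/4) + 12))*20 = -7*(1/4 + 12)/9*20 = -7/9*49/4*20 = -343/36*20 = -1715/9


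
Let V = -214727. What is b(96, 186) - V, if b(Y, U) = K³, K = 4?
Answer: 214791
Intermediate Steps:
b(Y, U) = 64 (b(Y, U) = 4³ = 64)
b(96, 186) - V = 64 - 1*(-214727) = 64 + 214727 = 214791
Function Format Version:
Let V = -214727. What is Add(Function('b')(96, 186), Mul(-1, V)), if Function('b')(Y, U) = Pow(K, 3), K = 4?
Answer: 214791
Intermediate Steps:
Function('b')(Y, U) = 64 (Function('b')(Y, U) = Pow(4, 3) = 64)
Add(Function('b')(96, 186), Mul(-1, V)) = Add(64, Mul(-1, -214727)) = Add(64, 214727) = 214791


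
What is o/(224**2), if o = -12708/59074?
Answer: -3177/741024256 ≈ -4.2873e-6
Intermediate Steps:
o = -6354/29537 (o = -12708*1/59074 = -6354/29537 ≈ -0.21512)
o/(224**2) = -6354/(29537*(224**2)) = -6354/29537/50176 = -6354/29537*1/50176 = -3177/741024256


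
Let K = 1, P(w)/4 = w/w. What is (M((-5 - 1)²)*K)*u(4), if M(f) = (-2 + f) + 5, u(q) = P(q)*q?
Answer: 624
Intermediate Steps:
P(w) = 4 (P(w) = 4*(w/w) = 4*1 = 4)
u(q) = 4*q
M(f) = 3 + f
(M((-5 - 1)²)*K)*u(4) = ((3 + (-5 - 1)²)*1)*(4*4) = ((3 + (-6)²)*1)*16 = ((3 + 36)*1)*16 = (39*1)*16 = 39*16 = 624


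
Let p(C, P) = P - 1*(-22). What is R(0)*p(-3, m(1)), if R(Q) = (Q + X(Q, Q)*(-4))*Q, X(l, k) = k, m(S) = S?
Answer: 0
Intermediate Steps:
p(C, P) = 22 + P (p(C, P) = P + 22 = 22 + P)
R(Q) = -3*Q² (R(Q) = (Q + Q*(-4))*Q = (Q - 4*Q)*Q = (-3*Q)*Q = -3*Q²)
R(0)*p(-3, m(1)) = (-3*0²)*(22 + 1) = -3*0*23 = 0*23 = 0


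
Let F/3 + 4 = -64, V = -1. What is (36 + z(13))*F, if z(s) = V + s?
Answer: -9792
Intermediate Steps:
z(s) = -1 + s
F = -204 (F = -12 + 3*(-64) = -12 - 192 = -204)
(36 + z(13))*F = (36 + (-1 + 13))*(-204) = (36 + 12)*(-204) = 48*(-204) = -9792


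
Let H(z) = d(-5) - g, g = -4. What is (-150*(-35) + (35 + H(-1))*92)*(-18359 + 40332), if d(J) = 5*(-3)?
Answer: 163874634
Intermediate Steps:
d(J) = -15
H(z) = -11 (H(z) = -15 - 1*(-4) = -15 + 4 = -11)
(-150*(-35) + (35 + H(-1))*92)*(-18359 + 40332) = (-150*(-35) + (35 - 11)*92)*(-18359 + 40332) = (5250 + 24*92)*21973 = (5250 + 2208)*21973 = 7458*21973 = 163874634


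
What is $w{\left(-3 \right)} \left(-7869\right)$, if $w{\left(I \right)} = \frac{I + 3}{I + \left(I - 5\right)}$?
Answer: $0$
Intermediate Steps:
$w{\left(I \right)} = \frac{3 + I}{-5 + 2 I}$ ($w{\left(I \right)} = \frac{3 + I}{I + \left(-5 + I\right)} = \frac{3 + I}{-5 + 2 I}$)
$w{\left(-3 \right)} \left(-7869\right) = \frac{3 - 3}{-5 + 2 \left(-3\right)} \left(-7869\right) = \frac{1}{-5 - 6} \cdot 0 \left(-7869\right) = \frac{1}{-11} \cdot 0 \left(-7869\right) = \left(- \frac{1}{11}\right) 0 \left(-7869\right) = 0 \left(-7869\right) = 0$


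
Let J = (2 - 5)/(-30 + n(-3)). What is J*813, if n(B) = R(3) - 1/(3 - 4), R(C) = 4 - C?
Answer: 2439/28 ≈ 87.107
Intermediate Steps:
n(B) = 2 (n(B) = (4 - 1*3) - 1/(3 - 4) = (4 - 3) - 1/(-1) = 1 - 1*(-1) = 1 + 1 = 2)
J = 3/28 (J = (2 - 5)/(-30 + 2) = -3/(-28) = -3*(-1/28) = 3/28 ≈ 0.10714)
J*813 = (3/28)*813 = 2439/28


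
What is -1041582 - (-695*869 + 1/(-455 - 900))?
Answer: -592984584/1355 ≈ -4.3763e+5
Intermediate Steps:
-1041582 - (-695*869 + 1/(-455 - 900)) = -1041582 - (-603955 + 1/(-1355)) = -1041582 - (-603955 - 1/1355) = -1041582 - 1*(-818359026/1355) = -1041582 + 818359026/1355 = -592984584/1355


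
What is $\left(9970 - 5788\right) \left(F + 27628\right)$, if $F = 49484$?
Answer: $322482384$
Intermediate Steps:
$\left(9970 - 5788\right) \left(F + 27628\right) = \left(9970 - 5788\right) \left(49484 + 27628\right) = 4182 \cdot 77112 = 322482384$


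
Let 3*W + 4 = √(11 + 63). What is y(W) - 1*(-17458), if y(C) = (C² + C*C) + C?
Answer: 52430/3 - 13*√74/9 ≈ 17464.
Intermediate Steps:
W = -4/3 + √74/3 (W = -4/3 + √(11 + 63)/3 = -4/3 + √74/3 ≈ 1.5341)
y(C) = C + 2*C² (y(C) = (C² + C²) + C = 2*C² + C = C + 2*C²)
y(W) - 1*(-17458) = (-4/3 + √74/3)*(1 + 2*(-4/3 + √74/3)) - 1*(-17458) = (-4/3 + √74/3)*(1 + (-8/3 + 2*√74/3)) + 17458 = (-4/3 + √74/3)*(-5/3 + 2*√74/3) + 17458 = (-5/3 + 2*√74/3)*(-4/3 + √74/3) + 17458 = 17458 + (-5/3 + 2*√74/3)*(-4/3 + √74/3)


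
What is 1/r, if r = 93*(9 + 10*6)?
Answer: 1/6417 ≈ 0.00015584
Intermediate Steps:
r = 6417 (r = 93*(9 + 60) = 93*69 = 6417)
1/r = 1/6417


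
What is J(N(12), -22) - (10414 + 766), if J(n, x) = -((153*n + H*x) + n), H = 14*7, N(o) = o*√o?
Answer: -9024 - 3696*√3 ≈ -15426.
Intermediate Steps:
N(o) = o^(3/2)
H = 98
J(n, x) = -154*n - 98*x (J(n, x) = -((153*n + 98*x) + n) = -((98*x + 153*n) + n) = -(98*x + 154*n) = -154*n - 98*x)
J(N(12), -22) - (10414 + 766) = (-3696*√3 - 98*(-22)) - (10414 + 766) = (-3696*√3 + 2156) - 1*11180 = (-3696*√3 + 2156) - 11180 = (2156 - 3696*√3) - 11180 = -9024 - 3696*√3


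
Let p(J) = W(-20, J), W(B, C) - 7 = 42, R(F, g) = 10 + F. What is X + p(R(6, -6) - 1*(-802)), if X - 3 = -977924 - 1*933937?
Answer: -1911809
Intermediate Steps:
W(B, C) = 49 (W(B, C) = 7 + 42 = 49)
p(J) = 49
X = -1911858 (X = 3 + (-977924 - 1*933937) = 3 + (-977924 - 933937) = 3 - 1911861 = -1911858)
X + p(R(6, -6) - 1*(-802)) = -1911858 + 49 = -1911809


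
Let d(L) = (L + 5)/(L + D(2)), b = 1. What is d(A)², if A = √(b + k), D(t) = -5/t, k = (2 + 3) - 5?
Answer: 16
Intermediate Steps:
k = 0 (k = 5 - 5 = 0)
A = 1 (A = √(1 + 0) = √1 = 1)
d(L) = (5 + L)/(-5/2 + L) (d(L) = (L + 5)/(L - 5/2) = (5 + L)/(L - 5*½) = (5 + L)/(L - 5/2) = (5 + L)/(-5/2 + L))
d(A)² = (2*(5 + 1)/(-5 + 2*1))² = (2*6/(-5 + 2))² = (2*6/(-3))² = (2*(-⅓)*6)² = (-4)² = 16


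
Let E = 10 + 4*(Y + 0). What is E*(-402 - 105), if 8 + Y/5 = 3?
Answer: 45630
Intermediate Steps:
Y = -25 (Y = -40 + 5*3 = -40 + 15 = -25)
E = -90 (E = 10 + 4*(-25 + 0) = 10 + 4*(-25) = 10 - 100 = -90)
E*(-402 - 105) = -90*(-402 - 105) = -90*(-507) = 45630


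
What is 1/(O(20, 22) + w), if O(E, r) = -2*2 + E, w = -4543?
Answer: -1/4527 ≈ -0.00022090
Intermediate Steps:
O(E, r) = -4 + E
1/(O(20, 22) + w) = 1/((-4 + 20) - 4543) = 1/(16 - 4543) = 1/(-4527) = -1/4527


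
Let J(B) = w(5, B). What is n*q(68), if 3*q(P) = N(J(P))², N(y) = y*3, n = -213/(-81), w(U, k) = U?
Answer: 1775/9 ≈ 197.22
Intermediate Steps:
J(B) = 5
n = 71/27 (n = -213*(-1/81) = 71/27 ≈ 2.6296)
N(y) = 3*y
q(P) = 75 (q(P) = (3*5)²/3 = (⅓)*15² = (⅓)*225 = 75)
n*q(68) = (71/27)*75 = 1775/9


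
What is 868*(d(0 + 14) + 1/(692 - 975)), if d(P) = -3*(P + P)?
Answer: -20634964/283 ≈ -72915.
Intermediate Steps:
d(P) = -6*P
868*(d(0 + 14) + 1/(692 - 975)) = 868*(-6*(0 + 14) + 1/(692 - 975)) = 868*(-6*14 + 1/(-283)) = 868*(-84 - 1/283) = 868*(-23773/283) = -20634964/283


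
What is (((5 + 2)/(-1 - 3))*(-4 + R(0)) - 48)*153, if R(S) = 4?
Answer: -7344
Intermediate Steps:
(((5 + 2)/(-1 - 3))*(-4 + R(0)) - 48)*153 = (((5 + 2)/(-1 - 3))*(-4 + 4) - 48)*153 = ((7/(-4))*0 - 48)*153 = ((7*(-¼))*0 - 48)*153 = (-7/4*0 - 48)*153 = (0 - 48)*153 = -48*153 = -7344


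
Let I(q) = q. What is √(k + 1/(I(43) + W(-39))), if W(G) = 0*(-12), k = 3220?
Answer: √5953823/43 ≈ 56.745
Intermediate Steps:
W(G) = 0
√(k + 1/(I(43) + W(-39))) = √(3220 + 1/(43 + 0)) = √(3220 + 1/43) = √(138461/43) = √5953823/43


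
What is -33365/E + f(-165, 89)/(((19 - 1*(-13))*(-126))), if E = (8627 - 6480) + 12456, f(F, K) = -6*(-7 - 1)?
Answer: -2817263/1226652 ≈ -2.2967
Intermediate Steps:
f(F, K) = 48 (f(F, K) = -6*(-8) = 48)
E = 14603 (E = 2147 + 12456 = 14603)
-33365/E + f(-165, 89)/(((19 - 1*(-13))*(-126))) = -33365/14603 + 48/(((19 - 1*(-13))*(-126))) = -33365*1/14603 + 48/(((19 + 13)*(-126))) = -33365/14603 + 48/((32*(-126))) = -33365/14603 + 48/(-4032) = -33365/14603 + 48*(-1/4032) = -33365/14603 - 1/84 = -2817263/1226652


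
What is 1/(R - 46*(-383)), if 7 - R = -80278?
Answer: 1/97903 ≈ 1.0214e-5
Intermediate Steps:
R = 80285 (R = 7 - 1*(-80278) = 7 + 80278 = 80285)
1/(R - 46*(-383)) = 1/(80285 - 46*(-383)) = 1/(80285 + 17618) = 1/97903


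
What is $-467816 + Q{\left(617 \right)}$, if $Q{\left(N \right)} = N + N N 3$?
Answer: $674868$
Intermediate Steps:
$Q{\left(N \right)} = N + 3 N^{2}$ ($Q{\left(N \right)} = N + N 3 N = N + 3 N^{2}$)
$-467816 + Q{\left(617 \right)} = -467816 + 617 \left(1 + 3 \cdot 617\right) = -467816 + 617 \left(1 + 1851\right) = -467816 + 617 \cdot 1852 = -467816 + 1142684 = 674868$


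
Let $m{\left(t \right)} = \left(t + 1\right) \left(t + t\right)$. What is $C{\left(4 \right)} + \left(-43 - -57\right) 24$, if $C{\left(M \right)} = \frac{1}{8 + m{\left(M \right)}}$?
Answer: $\frac{16129}{48} \approx 336.02$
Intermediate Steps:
$m{\left(t \right)} = 2 t \left(1 + t\right)$ ($m{\left(t \right)} = \left(1 + t\right) 2 t = 2 t \left(1 + t\right)$)
$C{\left(M \right)} = \frac{1}{8 + 2 M \left(1 + M\right)}$
$C{\left(4 \right)} + \left(-43 - -57\right) 24 = \frac{1}{2 \left(4 + 4 \left(1 + 4\right)\right)} + \left(-43 - -57\right) 24 = \frac{1}{2 \left(4 + 4 \cdot 5\right)} + \left(-43 + 57\right) 24 = \frac{1}{2 \left(4 + 20\right)} + 14 \cdot 24 = \frac{1}{2 \cdot 24} + 336 = \frac{1}{2} \cdot \frac{1}{24} + 336 = \frac{1}{48} + 336 = \frac{16129}{48}$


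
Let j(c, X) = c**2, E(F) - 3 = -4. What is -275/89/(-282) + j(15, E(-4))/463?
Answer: 5774375/11620374 ≈ 0.49692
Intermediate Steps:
E(F) = -1 (E(F) = 3 - 4 = -1)
-275/89/(-282) + j(15, E(-4))/463 = -275/89/(-282) + 15**2/463 = -275*1/89*(-1/282) + 225*(1/463) = -275/89*(-1/282) + 225/463 = 275/25098 + 225/463 = 5774375/11620374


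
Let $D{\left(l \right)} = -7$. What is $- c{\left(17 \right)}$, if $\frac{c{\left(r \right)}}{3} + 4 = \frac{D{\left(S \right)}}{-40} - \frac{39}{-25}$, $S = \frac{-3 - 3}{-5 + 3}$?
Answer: $\frac{1359}{200} \approx 6.795$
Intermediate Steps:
$S = 3$ ($S = \frac{-3 - 3}{-2} = \left(-3 - 3\right) \left(- \frac{1}{2}\right) = \left(-6\right) \left(- \frac{1}{2}\right) = 3$)
$c{\left(r \right)} = - \frac{1359}{200}$ ($c{\left(r \right)} = -12 + 3 \left(- \frac{7}{-40} - \frac{39}{-25}\right) = -12 + 3 \left(\left(-7\right) \left(- \frac{1}{40}\right) - - \frac{39}{25}\right) = -12 + 3 \left(\frac{7}{40} + \frac{39}{25}\right) = -12 + 3 \cdot \frac{347}{200} = -12 + \frac{1041}{200} = - \frac{1359}{200}$)
$- c{\left(17 \right)} = \left(-1\right) \left(- \frac{1359}{200}\right) = \frac{1359}{200}$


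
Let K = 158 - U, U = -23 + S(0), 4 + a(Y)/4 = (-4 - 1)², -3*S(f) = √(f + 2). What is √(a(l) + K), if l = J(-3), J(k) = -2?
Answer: √(2385 + 3*√2)/3 ≈ 16.293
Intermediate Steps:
l = -2
S(f) = -√(2 + f)/3 (S(f) = -√(f + 2)/3 = -√(2 + f)/3)
a(Y) = 84 (a(Y) = -16 + 4*(-4 - 1)² = -16 + 4*(-5)² = -16 + 4*25 = -16 + 100 = 84)
U = -23 - √2/3 (U = -23 - √(2 + 0)/3 = -23 - √2/3 ≈ -23.471)
K = 181 + √2/3 (K = 158 - (-23 - √2/3) = 158 + (23 + √2/3) = 181 + √2/3 ≈ 181.47)
√(a(l) + K) = √(84 + (181 + √2/3)) = √(265 + √2/3)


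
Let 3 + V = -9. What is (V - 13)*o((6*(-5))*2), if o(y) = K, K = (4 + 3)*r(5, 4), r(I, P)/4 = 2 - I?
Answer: 2100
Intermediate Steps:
V = -12 (V = -3 - 9 = -12)
r(I, P) = 8 - 4*I (r(I, P) = 4*(2 - I) = 8 - 4*I)
K = -84 (K = (4 + 3)*(8 - 4*5) = 7*(8 - 20) = 7*(-12) = -84)
o(y) = -84
(V - 13)*o((6*(-5))*2) = (-12 - 13)*(-84) = -25*(-84) = 2100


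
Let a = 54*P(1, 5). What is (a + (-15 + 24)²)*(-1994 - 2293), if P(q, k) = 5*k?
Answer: -6134697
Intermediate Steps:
a = 1350 (a = 54*(5*5) = 54*25 = 1350)
(a + (-15 + 24)²)*(-1994 - 2293) = (1350 + (-15 + 24)²)*(-1994 - 2293) = (1350 + 9²)*(-4287) = (1350 + 81)*(-4287) = 1431*(-4287) = -6134697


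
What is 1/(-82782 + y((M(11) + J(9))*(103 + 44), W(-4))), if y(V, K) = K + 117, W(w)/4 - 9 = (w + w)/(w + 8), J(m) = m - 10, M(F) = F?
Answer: -1/82637 ≈ -1.2101e-5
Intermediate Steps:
J(m) = -10 + m
W(w) = 36 + 8*w/(8 + w) (W(w) = 36 + 4*((w + w)/(w + 8)) = 36 + 4*((2*w)/(8 + w)) = 36 + 4*(2*w/(8 + w)) = 36 + 8*w/(8 + w))
y(V, K) = 117 + K
1/(-82782 + y((M(11) + J(9))*(103 + 44), W(-4))) = 1/(-82782 + (117 + 4*(72 + 11*(-4))/(8 - 4))) = 1/(-82782 + (117 + 4*(72 - 44)/4)) = 1/(-82782 + (117 + 4*(¼)*28)) = 1/(-82782 + (117 + 28)) = 1/(-82782 + 145) = 1/(-82637) = -1/82637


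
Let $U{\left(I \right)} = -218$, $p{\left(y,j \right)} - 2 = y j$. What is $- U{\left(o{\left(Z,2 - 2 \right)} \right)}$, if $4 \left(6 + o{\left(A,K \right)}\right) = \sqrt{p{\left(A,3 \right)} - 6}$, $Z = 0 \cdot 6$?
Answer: $218$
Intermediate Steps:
$Z = 0$
$p{\left(y,j \right)} = 2 + j y$ ($p{\left(y,j \right)} = 2 + y j = 2 + j y$)
$o{\left(A,K \right)} = -6 + \frac{\sqrt{-4 + 3 A}}{4}$ ($o{\left(A,K \right)} = -6 + \frac{\sqrt{\left(2 + 3 A\right) - 6}}{4} = -6 + \frac{\sqrt{-4 + 3 A}}{4}$)
$- U{\left(o{\left(Z,2 - 2 \right)} \right)} = \left(-1\right) \left(-218\right) = 218$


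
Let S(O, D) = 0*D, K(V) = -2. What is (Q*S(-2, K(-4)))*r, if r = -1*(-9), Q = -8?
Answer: 0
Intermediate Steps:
r = 9
S(O, D) = 0
(Q*S(-2, K(-4)))*r = -8*0*9 = 0*9 = 0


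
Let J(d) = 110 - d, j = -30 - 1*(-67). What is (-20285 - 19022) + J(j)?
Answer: -39234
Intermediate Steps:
j = 37 (j = -30 + 67 = 37)
(-20285 - 19022) + J(j) = (-20285 - 19022) + (110 - 1*37) = -39307 + (110 - 37) = -39307 + 73 = -39234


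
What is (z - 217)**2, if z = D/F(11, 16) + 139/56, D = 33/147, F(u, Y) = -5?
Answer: 176856414849/3841600 ≈ 46037.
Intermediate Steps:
D = 11/49 (D = 33*(1/147) = 11/49 ≈ 0.22449)
z = 4777/1960 (z = (11/49)/(-5) + 139/56 = (11/49)*(-1/5) + 139*(1/56) = -11/245 + 139/56 = 4777/1960 ≈ 2.4372)
(z - 217)**2 = (4777/1960 - 217)**2 = (-420543/1960)**2 = 176856414849/3841600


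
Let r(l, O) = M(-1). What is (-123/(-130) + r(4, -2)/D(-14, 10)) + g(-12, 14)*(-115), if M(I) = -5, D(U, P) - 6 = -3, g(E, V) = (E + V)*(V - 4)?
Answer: -897281/390 ≈ -2300.7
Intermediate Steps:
g(E, V) = (-4 + V)*(E + V) (g(E, V) = (E + V)*(-4 + V) = (-4 + V)*(E + V))
D(U, P) = 3 (D(U, P) = 6 - 3 = 3)
r(l, O) = -5
(-123/(-130) + r(4, -2)/D(-14, 10)) + g(-12, 14)*(-115) = (-123/(-130) - 5/3) + (14² - 4*(-12) - 4*14 - 12*14)*(-115) = (-123*(-1/130) - 5*⅓) + (196 + 48 - 56 - 168)*(-115) = (123/130 - 5/3) + 20*(-115) = -281/390 - 2300 = -897281/390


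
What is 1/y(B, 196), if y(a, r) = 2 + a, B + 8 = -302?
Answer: -1/308 ≈ -0.0032468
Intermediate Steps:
B = -310 (B = -8 - 302 = -310)
1/y(B, 196) = 1/(2 - 310) = 1/(-308) = -1/308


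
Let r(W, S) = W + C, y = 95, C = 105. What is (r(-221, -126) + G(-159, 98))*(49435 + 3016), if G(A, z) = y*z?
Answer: 482234494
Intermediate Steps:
G(A, z) = 95*z
r(W, S) = 105 + W (r(W, S) = W + 105 = 105 + W)
(r(-221, -126) + G(-159, 98))*(49435 + 3016) = ((105 - 221) + 95*98)*(49435 + 3016) = (-116 + 9310)*52451 = 9194*52451 = 482234494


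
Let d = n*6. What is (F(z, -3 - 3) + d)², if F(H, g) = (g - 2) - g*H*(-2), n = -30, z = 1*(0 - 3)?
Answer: 23104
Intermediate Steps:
z = -3 (z = 1*(-3) = -3)
d = -180 (d = -30*6 = -180)
F(H, g) = -2 + g + 2*H*g (F(H, g) = (-2 + g) - H*g*(-2) = (-2 + g) - (-2)*H*g = (-2 + g) + 2*H*g = -2 + g + 2*H*g)
(F(z, -3 - 3) + d)² = ((-2 + (-3 - 3) + 2*(-3)*(-3 - 3)) - 180)² = ((-2 - 6 + 2*(-3)*(-6)) - 180)² = ((-2 - 6 + 36) - 180)² = (28 - 180)² = (-152)² = 23104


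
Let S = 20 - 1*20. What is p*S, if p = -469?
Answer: 0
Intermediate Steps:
S = 0 (S = 20 - 20 = 0)
p*S = -469*0 = 0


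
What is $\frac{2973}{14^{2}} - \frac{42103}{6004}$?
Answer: $\frac{1199713}{147098} \approx 8.1559$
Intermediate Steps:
$\frac{2973}{14^{2}} - \frac{42103}{6004} = \frac{2973}{196} - \frac{42103}{6004} = \frac{1199713}{147098}$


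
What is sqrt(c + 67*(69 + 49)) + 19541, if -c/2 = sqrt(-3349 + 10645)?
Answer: 19541 + sqrt(7906 - 16*sqrt(114)) ≈ 19629.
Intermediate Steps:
c = -16*sqrt(114) (c = -2*sqrt(-3349 + 10645) = -16*sqrt(114) ≈ -170.83)
sqrt(c + 67*(69 + 49)) + 19541 = sqrt(-16*sqrt(114) + 67*(69 + 49)) + 19541 = sqrt(-16*sqrt(114) + 67*118) + 19541 = sqrt(-16*sqrt(114) + 7906) + 19541 = sqrt(7906 - 16*sqrt(114)) + 19541 = 19541 + sqrt(7906 - 16*sqrt(114))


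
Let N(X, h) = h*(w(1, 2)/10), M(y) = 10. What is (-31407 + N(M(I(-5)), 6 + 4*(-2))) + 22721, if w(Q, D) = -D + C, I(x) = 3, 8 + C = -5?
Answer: -8683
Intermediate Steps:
C = -13 (C = -8 - 5 = -13)
w(Q, D) = -13 - D (w(Q, D) = -D - 13 = -13 - D)
N(X, h) = -3*h/2 (N(X, h) = h*((-13 - 1*2)/10) = h*((-13 - 2)*(⅒)) = h*(-15*⅒) = h*(-3/2) = -3*h/2)
(-31407 + N(M(I(-5)), 6 + 4*(-2))) + 22721 = (-31407 - 3*(6 + 4*(-2))/2) + 22721 = (-31407 - 3*(6 - 8)/2) + 22721 = (-31407 - 3/2*(-2)) + 22721 = (-31407 + 3) + 22721 = -31404 + 22721 = -8683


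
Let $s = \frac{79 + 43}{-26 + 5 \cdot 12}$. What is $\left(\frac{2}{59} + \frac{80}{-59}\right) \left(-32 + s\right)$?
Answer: $\frac{37674}{1003} \approx 37.561$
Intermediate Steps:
$s = \frac{61}{17}$ ($s = \frac{122}{-26 + 60} = \frac{122}{34} = 122 \cdot \frac{1}{34} = \frac{61}{17} \approx 3.5882$)
$\left(\frac{2}{59} + \frac{80}{-59}\right) \left(-32 + s\right) = \left(\frac{2}{59} + \frac{80}{-59}\right) \left(-32 + \frac{61}{17}\right) = \left(2 \cdot \frac{1}{59} + 80 \left(- \frac{1}{59}\right)\right) \left(- \frac{483}{17}\right) = \left(\frac{2}{59} - \frac{80}{59}\right) \left(- \frac{483}{17}\right) = \left(- \frac{78}{59}\right) \left(- \frac{483}{17}\right) = \frac{37674}{1003}$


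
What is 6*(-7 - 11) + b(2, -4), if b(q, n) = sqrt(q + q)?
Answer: -106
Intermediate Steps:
b(q, n) = sqrt(2)*sqrt(q) (b(q, n) = sqrt(2*q) = sqrt(2)*sqrt(q))
6*(-7 - 11) + b(2, -4) = 6*(-7 - 11) + sqrt(2)*sqrt(2) = 6*(-18) + 2 = -108 + 2 = -106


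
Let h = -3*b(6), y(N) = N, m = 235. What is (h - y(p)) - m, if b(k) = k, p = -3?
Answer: -250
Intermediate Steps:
h = -18 (h = -3*6 = -18)
(h - y(p)) - m = (-18 - 1*(-3)) - 1*235 = (-18 + 3) - 235 = -15 - 235 = -250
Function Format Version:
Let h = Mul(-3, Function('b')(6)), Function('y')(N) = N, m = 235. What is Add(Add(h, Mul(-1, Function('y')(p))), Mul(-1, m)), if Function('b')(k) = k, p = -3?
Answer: -250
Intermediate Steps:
h = -18 (h = Mul(-3, 6) = -18)
Add(Add(h, Mul(-1, Function('y')(p))), Mul(-1, m)) = Add(Add(-18, Mul(-1, -3)), Mul(-1, 235)) = Add(Add(-18, 3), -235) = Add(-15, -235) = -250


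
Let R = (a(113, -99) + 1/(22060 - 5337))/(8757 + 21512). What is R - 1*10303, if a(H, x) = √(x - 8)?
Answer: -5215259981560/506188487 + I*√107/30269 ≈ -10303.0 + 0.00034174*I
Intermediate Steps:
a(H, x) = √(-8 + x)
R = 1/506188487 + I*√107/30269 (R = (√(-8 - 99) + 1/(22060 - 5337))/(8757 + 21512) = (√(-107) + 1/16723)/30269 = (I*√107 + 1/16723)*(1/30269) = (1/16723 + I*√107)*(1/30269) = 1/506188487 + I*√107/30269 ≈ 1.9756e-9 + 0.00034174*I)
R - 1*10303 = (1/506188487 + I*√107/30269) - 1*10303 = (1/506188487 + I*√107/30269) - 10303 = -5215259981560/506188487 + I*√107/30269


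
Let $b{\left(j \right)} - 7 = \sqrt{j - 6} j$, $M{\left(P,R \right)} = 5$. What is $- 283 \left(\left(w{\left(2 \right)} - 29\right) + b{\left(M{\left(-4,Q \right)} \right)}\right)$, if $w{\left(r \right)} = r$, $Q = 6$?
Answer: $5660 - 1415 i \approx 5660.0 - 1415.0 i$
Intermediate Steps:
$b{\left(j \right)} = 7 + j \sqrt{-6 + j}$ ($b{\left(j \right)} = 7 + \sqrt{j - 6} j = 7 + \sqrt{-6 + j} j = 7 + j \sqrt{-6 + j}$)
$- 283 \left(\left(w{\left(2 \right)} - 29\right) + b{\left(M{\left(-4,Q \right)} \right)}\right) = - 283 \left(\left(2 - 29\right) + \left(7 + 5 \sqrt{-6 + 5}\right)\right) = - 283 \left(-27 + \left(7 + 5 \sqrt{-1}\right)\right) = - 283 \left(-27 + \left(7 + 5 i\right)\right) = - 283 \left(-20 + 5 i\right) = 5660 - 1415 i$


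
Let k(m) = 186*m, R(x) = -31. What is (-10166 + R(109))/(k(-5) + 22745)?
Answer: -10197/21815 ≈ -0.46743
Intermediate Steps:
(-10166 + R(109))/(k(-5) + 22745) = (-10166 - 31)/(186*(-5) + 22745) = -10197/(-930 + 22745) = -10197/21815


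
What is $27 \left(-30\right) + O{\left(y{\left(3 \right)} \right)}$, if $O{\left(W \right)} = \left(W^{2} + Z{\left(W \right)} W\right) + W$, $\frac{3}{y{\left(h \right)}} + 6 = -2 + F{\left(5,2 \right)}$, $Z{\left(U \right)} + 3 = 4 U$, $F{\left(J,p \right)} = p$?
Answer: $- \frac{3231}{4} \approx -807.75$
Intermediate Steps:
$Z{\left(U \right)} = -3 + 4 U$
$y{\left(h \right)} = - \frac{1}{2}$ ($y{\left(h \right)} = \frac{3}{-6 + \left(-2 + 2\right)} = \frac{3}{-6 + 0} = \frac{3}{-6} = 3 \left(- \frac{1}{6}\right) = - \frac{1}{2}$)
$O{\left(W \right)} = W + W^{2} + W \left(-3 + 4 W\right)$ ($O{\left(W \right)} = \left(W^{2} + \left(-3 + 4 W\right) W\right) + W = \left(W^{2} + W \left(-3 + 4 W\right)\right) + W = W + W^{2} + W \left(-3 + 4 W\right)$)
$27 \left(-30\right) + O{\left(y{\left(3 \right)} \right)} = 27 \left(-30\right) - \frac{-2 + 5 \left(- \frac{1}{2}\right)}{2} = -810 - \frac{-2 - \frac{5}{2}}{2} = -810 - - \frac{9}{4} = -810 + \frac{9}{4} = - \frac{3231}{4}$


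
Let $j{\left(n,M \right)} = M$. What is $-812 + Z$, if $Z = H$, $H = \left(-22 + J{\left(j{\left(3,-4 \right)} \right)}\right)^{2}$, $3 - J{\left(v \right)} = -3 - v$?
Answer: $-412$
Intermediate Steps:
$J{\left(v \right)} = 6 + v$ ($J{\left(v \right)} = 3 - \left(-3 - v\right) = 3 + \left(3 + v\right) = 6 + v$)
$H = 400$ ($H = \left(-22 + \left(6 - 4\right)\right)^{2} = \left(-22 + 2\right)^{2} = \left(-20\right)^{2} = 400$)
$Z = 400$
$-812 + Z = -812 + 400 = -412$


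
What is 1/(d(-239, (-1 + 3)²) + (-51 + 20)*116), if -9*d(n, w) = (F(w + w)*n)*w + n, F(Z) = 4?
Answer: -9/28301 ≈ -0.00031801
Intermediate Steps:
d(n, w) = -n/9 - 4*n*w/9 (d(n, w) = -((4*n)*w + n)/9 = -(4*n*w + n)/9 = -(n + 4*n*w)/9 = -n/9 - 4*n*w/9)
1/(d(-239, (-1 + 3)²) + (-51 + 20)*116) = 1/(-⅑*(-239)*(1 + 4*(-1 + 3)²) + (-51 + 20)*116) = 1/(-⅑*(-239)*(1 + 4*2²) - 31*116) = 1/(-⅑*(-239)*(1 + 4*4) - 3596) = 1/(-⅑*(-239)*(1 + 16) - 3596) = 1/(-⅑*(-239)*17 - 3596) = 1/(4063/9 - 3596) = 1/(-28301/9) = -9/28301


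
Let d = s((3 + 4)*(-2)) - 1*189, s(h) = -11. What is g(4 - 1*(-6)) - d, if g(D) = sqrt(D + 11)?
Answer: 200 + sqrt(21) ≈ 204.58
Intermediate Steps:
g(D) = sqrt(11 + D)
d = -200 (d = -11 - 1*189 = -11 - 189 = -200)
g(4 - 1*(-6)) - d = sqrt(11 + (4 - 1*(-6))) - 1*(-200) = sqrt(11 + (4 + 6)) + 200 = sqrt(11 + 10) + 200 = sqrt(21) + 200 = 200 + sqrt(21)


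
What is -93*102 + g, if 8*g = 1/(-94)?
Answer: -7133473/752 ≈ -9486.0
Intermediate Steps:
g = -1/752 (g = (⅛)/(-94) = (⅛)*(-1/94) = -1/752 ≈ -0.0013298)
-93*102 + g = -93*102 - 1/752 = -9486 - 1/752 = -7133473/752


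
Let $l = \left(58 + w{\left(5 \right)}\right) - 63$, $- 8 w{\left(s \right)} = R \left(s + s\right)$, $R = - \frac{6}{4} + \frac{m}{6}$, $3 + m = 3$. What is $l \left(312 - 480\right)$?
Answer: $525$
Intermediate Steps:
$m = 0$ ($m = -3 + 3 = 0$)
$R = - \frac{3}{2}$ ($R = - \frac{6}{4} + \frac{0}{6} = \left(-6\right) \frac{1}{4} + 0 \cdot \frac{1}{6} = - \frac{3}{2} + 0 = - \frac{3}{2} \approx -1.5$)
$w{\left(s \right)} = \frac{3 s}{8}$ ($w{\left(s \right)} = - \frac{\left(- \frac{3}{2}\right) \left(s + s\right)}{8} = - \frac{\left(- \frac{3}{2}\right) 2 s}{8} = - \frac{\left(-3\right) s}{8} = \frac{3 s}{8}$)
$l = - \frac{25}{8}$ ($l = \left(58 + \frac{3}{8} \cdot 5\right) - 63 = \left(58 + \frac{15}{8}\right) - 63 = \frac{479}{8} - 63 = - \frac{25}{8} \approx -3.125$)
$l \left(312 - 480\right) = - \frac{25 \left(312 - 480\right)}{8} = \left(- \frac{25}{8}\right) \left(-168\right) = 525$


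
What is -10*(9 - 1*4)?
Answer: -50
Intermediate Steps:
-10*(9 - 1*4) = -10*(9 - 4) = -10*5 = -50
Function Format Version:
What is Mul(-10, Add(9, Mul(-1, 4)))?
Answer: -50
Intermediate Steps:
Mul(-10, Add(9, Mul(-1, 4))) = Mul(-10, Add(9, -4)) = Mul(-10, 5) = -50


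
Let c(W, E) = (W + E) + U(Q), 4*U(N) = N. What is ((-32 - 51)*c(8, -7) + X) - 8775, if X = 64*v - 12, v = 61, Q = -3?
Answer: -19615/4 ≈ -4903.8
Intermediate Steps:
U(N) = N/4
c(W, E) = -¾ + E + W (c(W, E) = (W + E) + (¼)*(-3) = (E + W) - ¾ = -¾ + E + W)
X = 3892 (X = 64*61 - 12 = 3904 - 12 = 3892)
((-32 - 51)*c(8, -7) + X) - 8775 = ((-32 - 51)*(-¾ - 7 + 8) + 3892) - 8775 = (-83*¼ + 3892) - 8775 = (-83/4 + 3892) - 8775 = 15485/4 - 8775 = -19615/4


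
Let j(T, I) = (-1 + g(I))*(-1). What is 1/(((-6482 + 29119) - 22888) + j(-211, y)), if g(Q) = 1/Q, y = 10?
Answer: -10/2501 ≈ -0.0039984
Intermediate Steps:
j(T, I) = 1 - 1/I (j(T, I) = (-1 + 1/I)*(-1) = 1 - 1/I)
1/(((-6482 + 29119) - 22888) + j(-211, y)) = 1/(((-6482 + 29119) - 22888) + (-1 + 10)/10) = 1/((22637 - 22888) + (⅒)*9) = 1/(-251 + 9/10) = 1/(-2501/10) = -10/2501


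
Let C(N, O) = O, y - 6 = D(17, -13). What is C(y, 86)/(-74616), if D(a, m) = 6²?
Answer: -43/37308 ≈ -0.0011526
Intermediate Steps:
D(a, m) = 36
y = 42 (y = 6 + 36 = 42)
C(y, 86)/(-74616) = 86/(-74616) = 86*(-1/74616) = -43/37308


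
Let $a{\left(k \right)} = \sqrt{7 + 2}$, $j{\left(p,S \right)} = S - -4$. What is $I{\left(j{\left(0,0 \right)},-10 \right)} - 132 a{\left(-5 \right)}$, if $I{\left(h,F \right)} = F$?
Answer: $-406$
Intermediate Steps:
$j{\left(p,S \right)} = 4 + S$ ($j{\left(p,S \right)} = S + 4 = 4 + S$)
$a{\left(k \right)} = 3$ ($a{\left(k \right)} = \sqrt{9} = 3$)
$I{\left(j{\left(0,0 \right)},-10 \right)} - 132 a{\left(-5 \right)} = -10 - 396 = -406$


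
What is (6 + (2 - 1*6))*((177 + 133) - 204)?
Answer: 212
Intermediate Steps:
(6 + (2 - 1*6))*((177 + 133) - 204) = (6 + (2 - 6))*(310 - 204) = (6 - 4)*106 = 2*106 = 212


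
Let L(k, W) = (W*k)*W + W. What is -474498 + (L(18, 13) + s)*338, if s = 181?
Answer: 619270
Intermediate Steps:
L(k, W) = W + k*W**2 (L(k, W) = k*W**2 + W = W + k*W**2)
-474498 + (L(18, 13) + s)*338 = -474498 + (13*(1 + 13*18) + 181)*338 = -474498 + (13*(1 + 234) + 181)*338 = -474498 + (13*235 + 181)*338 = -474498 + (3055 + 181)*338 = -474498 + 3236*338 = -474498 + 1093768 = 619270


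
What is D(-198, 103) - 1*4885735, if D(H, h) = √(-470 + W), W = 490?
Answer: -4885735 + 2*√5 ≈ -4.8857e+6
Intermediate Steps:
D(H, h) = 2*√5 (D(H, h) = √(-470 + 490) = √20 = 2*√5)
D(-198, 103) - 1*4885735 = 2*√5 - 1*4885735 = 2*√5 - 4885735 = -4885735 + 2*√5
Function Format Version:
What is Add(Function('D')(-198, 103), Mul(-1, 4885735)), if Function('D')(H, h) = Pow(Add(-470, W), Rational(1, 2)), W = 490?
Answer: Add(-4885735, Mul(2, Pow(5, Rational(1, 2)))) ≈ -4.8857e+6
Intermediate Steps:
Function('D')(H, h) = Mul(2, Pow(5, Rational(1, 2))) (Function('D')(H, h) = Pow(Add(-470, 490), Rational(1, 2)) = Pow(20, Rational(1, 2)) = Mul(2, Pow(5, Rational(1, 2))))
Add(Function('D')(-198, 103), Mul(-1, 4885735)) = Add(Mul(2, Pow(5, Rational(1, 2))), Mul(-1, 4885735)) = Add(Mul(2, Pow(5, Rational(1, 2))), -4885735) = Add(-4885735, Mul(2, Pow(5, Rational(1, 2))))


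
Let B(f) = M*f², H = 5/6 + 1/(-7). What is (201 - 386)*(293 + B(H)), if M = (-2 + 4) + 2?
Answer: -24059990/441 ≈ -54558.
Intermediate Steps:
M = 4 (M = 2 + 2 = 4)
H = 29/42 (H = 5*(⅙) + 1*(-⅐) = ⅚ - ⅐ = 29/42 ≈ 0.69048)
B(f) = 4*f²
(201 - 386)*(293 + B(H)) = (201 - 386)*(293 + 4*(29/42)²) = -185*(293 + 4*(841/1764)) = -185*(293 + 841/441) = -185*130054/441 = -24059990/441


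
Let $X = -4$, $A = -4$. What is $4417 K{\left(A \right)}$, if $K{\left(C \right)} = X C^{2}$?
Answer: $-282688$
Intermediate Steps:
$K{\left(C \right)} = - 4 C^{2}$
$4417 K{\left(A \right)} = 4417 \left(- 4 \left(-4\right)^{2}\right) = 4417 \left(\left(-4\right) 16\right) = 4417 \left(-64\right) = -282688$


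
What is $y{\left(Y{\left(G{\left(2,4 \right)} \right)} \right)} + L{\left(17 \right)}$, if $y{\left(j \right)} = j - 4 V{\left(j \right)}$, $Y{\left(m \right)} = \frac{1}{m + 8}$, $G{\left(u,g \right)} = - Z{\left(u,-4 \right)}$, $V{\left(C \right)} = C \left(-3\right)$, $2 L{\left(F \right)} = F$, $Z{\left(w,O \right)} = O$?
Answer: $\frac{115}{12} \approx 9.5833$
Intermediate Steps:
$L{\left(F \right)} = \frac{F}{2}$
$V{\left(C \right)} = - 3 C$
$G{\left(u,g \right)} = 4$ ($G{\left(u,g \right)} = \left(-1\right) \left(-4\right) = 4$)
$Y{\left(m \right)} = \frac{1}{8 + m}$
$y{\left(j \right)} = 13 j$ ($y{\left(j \right)} = j - 4 \left(- 3 j\right) = j + 12 j = 13 j$)
$y{\left(Y{\left(G{\left(2,4 \right)} \right)} \right)} + L{\left(17 \right)} = \frac{13}{8 + 4} + \frac{1}{2} \cdot 17 = \frac{13}{12} + \frac{17}{2} = \frac{115}{12}$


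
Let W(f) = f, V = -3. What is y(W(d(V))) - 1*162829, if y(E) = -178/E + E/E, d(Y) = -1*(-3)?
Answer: -488662/3 ≈ -1.6289e+5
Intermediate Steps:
d(Y) = 3
y(E) = 1 - 178/E (y(E) = -178/E + 1 = 1 - 178/E)
y(W(d(V))) - 1*162829 = (-178 + 3)/3 - 1*162829 = (⅓)*(-175) - 162829 = -175/3 - 162829 = -488662/3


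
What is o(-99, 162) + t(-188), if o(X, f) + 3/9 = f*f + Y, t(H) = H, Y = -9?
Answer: 78140/3 ≈ 26047.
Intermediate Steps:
o(X, f) = -28/3 + f² (o(X, f) = -⅓ + (f*f - 9) = -⅓ + (f² - 9) = -⅓ + (-9 + f²) = -28/3 + f²)
o(-99, 162) + t(-188) = (-28/3 + 162²) - 188 = (-28/3 + 26244) - 188 = 78704/3 - 188 = 78140/3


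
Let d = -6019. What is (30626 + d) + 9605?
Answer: 34212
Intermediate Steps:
(30626 + d) + 9605 = (30626 - 6019) + 9605 = 24607 + 9605 = 34212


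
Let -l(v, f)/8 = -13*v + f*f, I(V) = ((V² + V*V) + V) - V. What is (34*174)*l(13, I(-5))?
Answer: -110321568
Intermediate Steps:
I(V) = 2*V² (I(V) = ((V² + V²) + V) - V = (2*V² + V) - V = (V + 2*V²) - V = 2*V²)
l(v, f) = -8*f² + 104*v (l(v, f) = -8*(-13*v + f*f) = -8*(-13*v + f²) = -8*(f² - 13*v) = -8*f² + 104*v)
(34*174)*l(13, I(-5)) = (34*174)*(-8*(2*(-5)²)² + 104*13) = 5916*(-8*(2*25)² + 1352) = 5916*(-8*50² + 1352) = 5916*(-8*2500 + 1352) = 5916*(-20000 + 1352) = 5916*(-18648) = -110321568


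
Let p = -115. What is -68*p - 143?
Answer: 7677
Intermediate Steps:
-68*p - 143 = -68*(-115) - 143 = 7820 - 143 = 7677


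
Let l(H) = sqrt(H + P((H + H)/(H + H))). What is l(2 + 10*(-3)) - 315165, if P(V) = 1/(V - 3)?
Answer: -315165 + I*sqrt(114)/2 ≈ -3.1517e+5 + 5.3385*I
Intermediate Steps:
P(V) = 1/(-3 + V)
l(H) = sqrt(-1/2 + H) (l(H) = sqrt(H + 1/(-3 + (H + H)/(H + H))) = sqrt(H + 1/(-3 + (2*H)/((2*H)))) = sqrt(H + 1/(-3 + (2*H)*(1/(2*H)))) = sqrt(H + 1/(-3 + 1)) = sqrt(H + 1/(-2)) = sqrt(H - 1/2) = sqrt(-1/2 + H))
l(2 + 10*(-3)) - 315165 = sqrt(-2 + 4*(2 + 10*(-3)))/2 - 315165 = sqrt(-2 + 4*(2 - 30))/2 - 315165 = sqrt(-2 + 4*(-28))/2 - 315165 = sqrt(-2 - 112)/2 - 315165 = sqrt(-114)/2 - 315165 = (I*sqrt(114))/2 - 315165 = I*sqrt(114)/2 - 315165 = -315165 + I*sqrt(114)/2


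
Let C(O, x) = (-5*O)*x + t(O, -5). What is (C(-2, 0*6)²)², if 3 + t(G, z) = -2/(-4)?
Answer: 625/16 ≈ 39.063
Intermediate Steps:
t(G, z) = -5/2 (t(G, z) = -3 - 2/(-4) = -3 - 2*(-¼) = -3 + ½ = -5/2)
C(O, x) = -5/2 - 5*O*x (C(O, x) = (-5*O)*x - 5/2 = -5*O*x - 5/2 = -5/2 - 5*O*x)
(C(-2, 0*6)²)² = ((-5/2 - 5*(-2)*0*6)²)² = ((-5/2 - 5*(-2)*0)²)² = ((-5/2 + 0)²)² = ((-5/2)²)² = (25/4)² = 625/16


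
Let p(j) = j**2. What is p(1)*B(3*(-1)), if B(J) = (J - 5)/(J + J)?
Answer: 4/3 ≈ 1.3333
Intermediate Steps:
B(J) = (-5 + J)/(2*J) (B(J) = (-5 + J)/((2*J)) = (-5 + J)*(1/(2*J)) = (-5 + J)/(2*J))
p(1)*B(3*(-1)) = 1**2*((-5 + 3*(-1))/(2*((3*(-1))))) = 1*((1/2)*(-5 - 3)/(-3)) = 1*((1/2)*(-1/3)*(-8)) = 1*(4/3) = 4/3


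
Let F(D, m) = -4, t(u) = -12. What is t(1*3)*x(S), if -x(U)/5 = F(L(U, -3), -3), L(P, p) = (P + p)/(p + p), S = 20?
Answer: -240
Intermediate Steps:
L(P, p) = (P + p)/(2*p) (L(P, p) = (P + p)/((2*p)) = (P + p)*(1/(2*p)) = (P + p)/(2*p))
x(U) = 20 (x(U) = -5*(-4) = 20)
t(1*3)*x(S) = -12*20 = -240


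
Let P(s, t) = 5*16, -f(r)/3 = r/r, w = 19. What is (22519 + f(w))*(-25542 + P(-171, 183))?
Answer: -573302392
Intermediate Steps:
f(r) = -3 (f(r) = -3*r/r = -3*1 = -3)
P(s, t) = 80
(22519 + f(w))*(-25542 + P(-171, 183)) = (22519 - 3)*(-25542 + 80) = 22516*(-25462) = -573302392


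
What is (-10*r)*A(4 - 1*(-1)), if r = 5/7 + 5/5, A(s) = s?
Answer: -600/7 ≈ -85.714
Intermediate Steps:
r = 12/7 (r = 5*(⅐) + 5*(⅕) = 5/7 + 1 = 12/7 ≈ 1.7143)
(-10*r)*A(4 - 1*(-1)) = (-10*12/7)*(4 - 1*(-1)) = -120*(4 + 1)/7 = -120/7*5 = -600/7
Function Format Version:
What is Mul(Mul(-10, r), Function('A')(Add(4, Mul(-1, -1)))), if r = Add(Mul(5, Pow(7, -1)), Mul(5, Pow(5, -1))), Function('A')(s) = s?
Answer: Rational(-600, 7) ≈ -85.714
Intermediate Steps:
r = Rational(12, 7) (r = Add(Mul(5, Rational(1, 7)), Mul(5, Rational(1, 5))) = Add(Rational(5, 7), 1) = Rational(12, 7) ≈ 1.7143)
Mul(Mul(-10, r), Function('A')(Add(4, Mul(-1, -1)))) = Mul(Mul(-10, Rational(12, 7)), Add(4, Mul(-1, -1))) = Mul(Rational(-120, 7), Add(4, 1)) = Mul(Rational(-120, 7), 5) = Rational(-600, 7)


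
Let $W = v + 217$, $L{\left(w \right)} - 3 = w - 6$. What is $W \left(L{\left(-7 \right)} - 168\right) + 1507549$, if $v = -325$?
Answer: $1526773$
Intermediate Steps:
$L{\left(w \right)} = -3 + w$ ($L{\left(w \right)} = 3 + \left(w - 6\right) = 3 + \left(-6 + w\right) = -3 + w$)
$W = -108$ ($W = -325 + 217 = -108$)
$W \left(L{\left(-7 \right)} - 168\right) + 1507549 = - 108 \left(\left(-3 - 7\right) - 168\right) + 1507549 = - 108 \left(-10 - 168\right) + 1507549 = \left(-108\right) \left(-178\right) + 1507549 = 19224 + 1507549 = 1526773$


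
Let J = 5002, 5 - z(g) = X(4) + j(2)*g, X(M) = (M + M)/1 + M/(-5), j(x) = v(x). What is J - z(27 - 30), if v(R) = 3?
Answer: 24976/5 ≈ 4995.2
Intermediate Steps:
j(x) = 3
X(M) = 9*M/5 (X(M) = (2*M)*1 + M*(-⅕) = 2*M - M/5 = 9*M/5)
z(g) = -11/5 - 3*g (z(g) = 5 - ((9/5)*4 + 3*g) = 5 - (36/5 + 3*g) = 5 + (-36/5 - 3*g) = -11/5 - 3*g)
J - z(27 - 30) = 5002 - (-11/5 - 3*(27 - 30)) = 5002 - (-11/5 - 3*(-3)) = 5002 - (-11/5 + 9) = 5002 - 1*34/5 = 5002 - 34/5 = 24976/5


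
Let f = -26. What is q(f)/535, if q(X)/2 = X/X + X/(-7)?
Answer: 66/3745 ≈ 0.017623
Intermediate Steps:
q(X) = 2 - 2*X/7 (q(X) = 2*(X/X + X/(-7)) = 2*(1 + X*(-⅐)) = 2*(1 - X/7) = 2 - 2*X/7)
q(f)/535 = (2 - 2/7*(-26))/535 = (2 + 52/7)*(1/535) = (66/7)*(1/535) = 66/3745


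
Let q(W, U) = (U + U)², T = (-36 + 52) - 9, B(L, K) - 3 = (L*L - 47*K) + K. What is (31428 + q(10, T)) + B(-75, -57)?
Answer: 39874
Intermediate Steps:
B(L, K) = 3 + L² - 46*K (B(L, K) = 3 + ((L*L - 47*K) + K) = 3 + ((L² - 47*K) + K) = 3 + (L² - 46*K) = 3 + L² - 46*K)
T = 7 (T = 16 - 9 = 7)
q(W, U) = 4*U² (q(W, U) = (2*U)² = 4*U²)
(31428 + q(10, T)) + B(-75, -57) = (31428 + 4*7²) + (3 + (-75)² - 46*(-57)) = (31428 + 4*49) + (3 + 5625 + 2622) = (31428 + 196) + 8250 = 31624 + 8250 = 39874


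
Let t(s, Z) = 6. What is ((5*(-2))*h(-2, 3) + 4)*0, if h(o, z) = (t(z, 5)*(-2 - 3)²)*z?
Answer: 0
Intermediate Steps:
h(o, z) = 150*z (h(o, z) = (6*(-2 - 3)²)*z = (6*(-5)²)*z = (6*25)*z = 150*z)
((5*(-2))*h(-2, 3) + 4)*0 = ((5*(-2))*(150*3) + 4)*0 = (-10*450 + 4)*0 = (-4500 + 4)*0 = -4496*0 = 0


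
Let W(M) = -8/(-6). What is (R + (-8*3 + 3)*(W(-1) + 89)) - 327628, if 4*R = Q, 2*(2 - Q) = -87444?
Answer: -318594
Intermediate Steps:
Q = 43724 (Q = 2 - 1/2*(-87444) = 2 + 43722 = 43724)
R = 10931 (R = (1/4)*43724 = 10931)
W(M) = 4/3 (W(M) = -8*(-1/6) = 4/3)
(R + (-8*3 + 3)*(W(-1) + 89)) - 327628 = (10931 + (-8*3 + 3)*(4/3 + 89)) - 327628 = (10931 + (-24 + 3)*(271/3)) - 327628 = (10931 - 21*271/3) - 327628 = (10931 - 1897) - 327628 = 9034 - 327628 = -318594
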